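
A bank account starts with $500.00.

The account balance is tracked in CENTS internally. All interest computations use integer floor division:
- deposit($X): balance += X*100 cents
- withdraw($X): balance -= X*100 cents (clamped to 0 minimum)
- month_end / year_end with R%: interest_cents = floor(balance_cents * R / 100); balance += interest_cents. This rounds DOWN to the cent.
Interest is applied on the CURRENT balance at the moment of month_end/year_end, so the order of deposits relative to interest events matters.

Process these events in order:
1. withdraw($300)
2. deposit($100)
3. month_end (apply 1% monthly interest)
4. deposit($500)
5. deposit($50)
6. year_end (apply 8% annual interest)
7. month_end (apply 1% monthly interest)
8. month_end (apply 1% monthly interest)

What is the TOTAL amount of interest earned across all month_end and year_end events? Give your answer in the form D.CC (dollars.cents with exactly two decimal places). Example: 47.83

After 1 (withdraw($300)): balance=$200.00 total_interest=$0.00
After 2 (deposit($100)): balance=$300.00 total_interest=$0.00
After 3 (month_end (apply 1% monthly interest)): balance=$303.00 total_interest=$3.00
After 4 (deposit($500)): balance=$803.00 total_interest=$3.00
After 5 (deposit($50)): balance=$853.00 total_interest=$3.00
After 6 (year_end (apply 8% annual interest)): balance=$921.24 total_interest=$71.24
After 7 (month_end (apply 1% monthly interest)): balance=$930.45 total_interest=$80.45
After 8 (month_end (apply 1% monthly interest)): balance=$939.75 total_interest=$89.75

Answer: 89.75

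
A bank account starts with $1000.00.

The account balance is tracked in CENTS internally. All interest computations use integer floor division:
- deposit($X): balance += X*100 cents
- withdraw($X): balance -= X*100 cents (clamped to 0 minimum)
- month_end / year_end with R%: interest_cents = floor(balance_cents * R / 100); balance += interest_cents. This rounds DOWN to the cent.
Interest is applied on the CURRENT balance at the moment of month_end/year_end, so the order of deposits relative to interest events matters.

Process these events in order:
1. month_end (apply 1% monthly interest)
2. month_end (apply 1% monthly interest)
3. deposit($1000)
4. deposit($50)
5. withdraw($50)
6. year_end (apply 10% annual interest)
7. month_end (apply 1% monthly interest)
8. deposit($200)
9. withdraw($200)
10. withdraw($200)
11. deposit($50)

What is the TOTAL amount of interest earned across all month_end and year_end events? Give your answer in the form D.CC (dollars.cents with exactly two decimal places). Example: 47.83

Answer: 244.33

Derivation:
After 1 (month_end (apply 1% monthly interest)): balance=$1010.00 total_interest=$10.00
After 2 (month_end (apply 1% monthly interest)): balance=$1020.10 total_interest=$20.10
After 3 (deposit($1000)): balance=$2020.10 total_interest=$20.10
After 4 (deposit($50)): balance=$2070.10 total_interest=$20.10
After 5 (withdraw($50)): balance=$2020.10 total_interest=$20.10
After 6 (year_end (apply 10% annual interest)): balance=$2222.11 total_interest=$222.11
After 7 (month_end (apply 1% monthly interest)): balance=$2244.33 total_interest=$244.33
After 8 (deposit($200)): balance=$2444.33 total_interest=$244.33
After 9 (withdraw($200)): balance=$2244.33 total_interest=$244.33
After 10 (withdraw($200)): balance=$2044.33 total_interest=$244.33
After 11 (deposit($50)): balance=$2094.33 total_interest=$244.33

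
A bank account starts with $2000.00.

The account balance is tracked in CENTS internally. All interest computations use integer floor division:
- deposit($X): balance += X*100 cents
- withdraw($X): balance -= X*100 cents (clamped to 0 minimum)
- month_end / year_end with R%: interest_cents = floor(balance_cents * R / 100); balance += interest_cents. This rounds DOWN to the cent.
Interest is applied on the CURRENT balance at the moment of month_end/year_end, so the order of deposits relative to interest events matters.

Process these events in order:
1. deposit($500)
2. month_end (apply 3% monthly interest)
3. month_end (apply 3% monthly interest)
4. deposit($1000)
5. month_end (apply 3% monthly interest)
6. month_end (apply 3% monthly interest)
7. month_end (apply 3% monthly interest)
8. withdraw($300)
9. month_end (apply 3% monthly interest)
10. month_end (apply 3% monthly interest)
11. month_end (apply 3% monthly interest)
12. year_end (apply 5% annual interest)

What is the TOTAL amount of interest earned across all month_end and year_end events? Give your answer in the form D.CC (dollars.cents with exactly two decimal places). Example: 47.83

After 1 (deposit($500)): balance=$2500.00 total_interest=$0.00
After 2 (month_end (apply 3% monthly interest)): balance=$2575.00 total_interest=$75.00
After 3 (month_end (apply 3% monthly interest)): balance=$2652.25 total_interest=$152.25
After 4 (deposit($1000)): balance=$3652.25 total_interest=$152.25
After 5 (month_end (apply 3% monthly interest)): balance=$3761.81 total_interest=$261.81
After 6 (month_end (apply 3% monthly interest)): balance=$3874.66 total_interest=$374.66
After 7 (month_end (apply 3% monthly interest)): balance=$3990.89 total_interest=$490.89
After 8 (withdraw($300)): balance=$3690.89 total_interest=$490.89
After 9 (month_end (apply 3% monthly interest)): balance=$3801.61 total_interest=$601.61
After 10 (month_end (apply 3% monthly interest)): balance=$3915.65 total_interest=$715.65
After 11 (month_end (apply 3% monthly interest)): balance=$4033.11 total_interest=$833.11
After 12 (year_end (apply 5% annual interest)): balance=$4234.76 total_interest=$1034.76

Answer: 1034.76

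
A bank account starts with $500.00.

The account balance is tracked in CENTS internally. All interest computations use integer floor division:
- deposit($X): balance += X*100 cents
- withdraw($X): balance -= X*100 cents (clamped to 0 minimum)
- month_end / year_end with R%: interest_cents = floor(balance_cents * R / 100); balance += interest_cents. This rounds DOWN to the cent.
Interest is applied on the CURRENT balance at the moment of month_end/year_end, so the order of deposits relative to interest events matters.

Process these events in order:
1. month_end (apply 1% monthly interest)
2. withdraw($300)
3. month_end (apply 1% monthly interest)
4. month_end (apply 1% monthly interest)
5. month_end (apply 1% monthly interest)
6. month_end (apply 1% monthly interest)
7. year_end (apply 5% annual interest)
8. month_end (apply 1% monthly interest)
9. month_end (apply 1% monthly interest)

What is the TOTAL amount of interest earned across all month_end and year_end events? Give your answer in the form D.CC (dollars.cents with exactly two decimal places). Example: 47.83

After 1 (month_end (apply 1% monthly interest)): balance=$505.00 total_interest=$5.00
After 2 (withdraw($300)): balance=$205.00 total_interest=$5.00
After 3 (month_end (apply 1% monthly interest)): balance=$207.05 total_interest=$7.05
After 4 (month_end (apply 1% monthly interest)): balance=$209.12 total_interest=$9.12
After 5 (month_end (apply 1% monthly interest)): balance=$211.21 total_interest=$11.21
After 6 (month_end (apply 1% monthly interest)): balance=$213.32 total_interest=$13.32
After 7 (year_end (apply 5% annual interest)): balance=$223.98 total_interest=$23.98
After 8 (month_end (apply 1% monthly interest)): balance=$226.21 total_interest=$26.21
After 9 (month_end (apply 1% monthly interest)): balance=$228.47 total_interest=$28.47

Answer: 28.47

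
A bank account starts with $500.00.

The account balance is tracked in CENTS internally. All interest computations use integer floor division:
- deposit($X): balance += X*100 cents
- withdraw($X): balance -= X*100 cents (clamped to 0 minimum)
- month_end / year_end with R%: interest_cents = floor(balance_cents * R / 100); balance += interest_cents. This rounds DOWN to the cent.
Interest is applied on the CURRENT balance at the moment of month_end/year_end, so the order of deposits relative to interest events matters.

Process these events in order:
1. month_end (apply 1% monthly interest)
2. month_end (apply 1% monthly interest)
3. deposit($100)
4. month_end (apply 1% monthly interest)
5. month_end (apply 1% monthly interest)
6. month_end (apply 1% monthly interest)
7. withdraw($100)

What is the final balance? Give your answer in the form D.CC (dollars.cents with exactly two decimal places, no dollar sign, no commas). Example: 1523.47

Answer: 528.53

Derivation:
After 1 (month_end (apply 1% monthly interest)): balance=$505.00 total_interest=$5.00
After 2 (month_end (apply 1% monthly interest)): balance=$510.05 total_interest=$10.05
After 3 (deposit($100)): balance=$610.05 total_interest=$10.05
After 4 (month_end (apply 1% monthly interest)): balance=$616.15 total_interest=$16.15
After 5 (month_end (apply 1% monthly interest)): balance=$622.31 total_interest=$22.31
After 6 (month_end (apply 1% monthly interest)): balance=$628.53 total_interest=$28.53
After 7 (withdraw($100)): balance=$528.53 total_interest=$28.53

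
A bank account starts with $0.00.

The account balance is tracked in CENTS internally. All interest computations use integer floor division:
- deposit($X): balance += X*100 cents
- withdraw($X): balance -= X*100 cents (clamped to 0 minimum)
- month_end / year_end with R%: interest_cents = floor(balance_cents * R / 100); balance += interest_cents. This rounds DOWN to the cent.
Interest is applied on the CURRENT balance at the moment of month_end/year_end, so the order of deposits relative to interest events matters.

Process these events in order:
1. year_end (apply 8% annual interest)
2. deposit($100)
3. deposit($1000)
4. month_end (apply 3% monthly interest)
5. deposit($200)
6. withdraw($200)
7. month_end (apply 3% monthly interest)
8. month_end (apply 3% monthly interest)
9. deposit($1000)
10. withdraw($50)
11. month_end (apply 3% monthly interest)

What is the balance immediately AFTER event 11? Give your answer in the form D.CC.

After 1 (year_end (apply 8% annual interest)): balance=$0.00 total_interest=$0.00
After 2 (deposit($100)): balance=$100.00 total_interest=$0.00
After 3 (deposit($1000)): balance=$1100.00 total_interest=$0.00
After 4 (month_end (apply 3% monthly interest)): balance=$1133.00 total_interest=$33.00
After 5 (deposit($200)): balance=$1333.00 total_interest=$33.00
After 6 (withdraw($200)): balance=$1133.00 total_interest=$33.00
After 7 (month_end (apply 3% monthly interest)): balance=$1166.99 total_interest=$66.99
After 8 (month_end (apply 3% monthly interest)): balance=$1201.99 total_interest=$101.99
After 9 (deposit($1000)): balance=$2201.99 total_interest=$101.99
After 10 (withdraw($50)): balance=$2151.99 total_interest=$101.99
After 11 (month_end (apply 3% monthly interest)): balance=$2216.54 total_interest=$166.54

Answer: 2216.54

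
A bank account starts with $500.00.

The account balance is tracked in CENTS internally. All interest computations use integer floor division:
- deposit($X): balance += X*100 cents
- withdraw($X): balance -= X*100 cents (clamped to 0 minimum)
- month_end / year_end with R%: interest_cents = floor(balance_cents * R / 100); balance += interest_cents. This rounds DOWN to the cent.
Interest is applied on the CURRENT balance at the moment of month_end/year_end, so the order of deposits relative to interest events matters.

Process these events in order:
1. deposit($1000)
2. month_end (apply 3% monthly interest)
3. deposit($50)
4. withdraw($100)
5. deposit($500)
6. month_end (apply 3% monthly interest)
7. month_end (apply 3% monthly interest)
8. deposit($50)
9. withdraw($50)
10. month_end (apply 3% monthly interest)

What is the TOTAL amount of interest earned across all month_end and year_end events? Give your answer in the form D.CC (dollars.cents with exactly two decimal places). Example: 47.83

Answer: 229.98

Derivation:
After 1 (deposit($1000)): balance=$1500.00 total_interest=$0.00
After 2 (month_end (apply 3% monthly interest)): balance=$1545.00 total_interest=$45.00
After 3 (deposit($50)): balance=$1595.00 total_interest=$45.00
After 4 (withdraw($100)): balance=$1495.00 total_interest=$45.00
After 5 (deposit($500)): balance=$1995.00 total_interest=$45.00
After 6 (month_end (apply 3% monthly interest)): balance=$2054.85 total_interest=$104.85
After 7 (month_end (apply 3% monthly interest)): balance=$2116.49 total_interest=$166.49
After 8 (deposit($50)): balance=$2166.49 total_interest=$166.49
After 9 (withdraw($50)): balance=$2116.49 total_interest=$166.49
After 10 (month_end (apply 3% monthly interest)): balance=$2179.98 total_interest=$229.98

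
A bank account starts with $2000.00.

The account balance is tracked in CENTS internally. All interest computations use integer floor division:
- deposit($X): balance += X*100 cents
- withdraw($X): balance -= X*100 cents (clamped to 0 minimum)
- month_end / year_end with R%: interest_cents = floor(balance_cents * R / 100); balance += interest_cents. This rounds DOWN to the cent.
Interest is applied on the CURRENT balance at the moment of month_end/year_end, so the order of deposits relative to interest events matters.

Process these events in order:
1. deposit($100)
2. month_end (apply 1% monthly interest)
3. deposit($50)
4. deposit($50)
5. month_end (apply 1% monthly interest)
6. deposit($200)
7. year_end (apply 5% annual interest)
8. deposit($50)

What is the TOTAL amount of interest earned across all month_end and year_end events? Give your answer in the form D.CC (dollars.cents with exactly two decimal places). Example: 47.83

After 1 (deposit($100)): balance=$2100.00 total_interest=$0.00
After 2 (month_end (apply 1% monthly interest)): balance=$2121.00 total_interest=$21.00
After 3 (deposit($50)): balance=$2171.00 total_interest=$21.00
After 4 (deposit($50)): balance=$2221.00 total_interest=$21.00
After 5 (month_end (apply 1% monthly interest)): balance=$2243.21 total_interest=$43.21
After 6 (deposit($200)): balance=$2443.21 total_interest=$43.21
After 7 (year_end (apply 5% annual interest)): balance=$2565.37 total_interest=$165.37
After 8 (deposit($50)): balance=$2615.37 total_interest=$165.37

Answer: 165.37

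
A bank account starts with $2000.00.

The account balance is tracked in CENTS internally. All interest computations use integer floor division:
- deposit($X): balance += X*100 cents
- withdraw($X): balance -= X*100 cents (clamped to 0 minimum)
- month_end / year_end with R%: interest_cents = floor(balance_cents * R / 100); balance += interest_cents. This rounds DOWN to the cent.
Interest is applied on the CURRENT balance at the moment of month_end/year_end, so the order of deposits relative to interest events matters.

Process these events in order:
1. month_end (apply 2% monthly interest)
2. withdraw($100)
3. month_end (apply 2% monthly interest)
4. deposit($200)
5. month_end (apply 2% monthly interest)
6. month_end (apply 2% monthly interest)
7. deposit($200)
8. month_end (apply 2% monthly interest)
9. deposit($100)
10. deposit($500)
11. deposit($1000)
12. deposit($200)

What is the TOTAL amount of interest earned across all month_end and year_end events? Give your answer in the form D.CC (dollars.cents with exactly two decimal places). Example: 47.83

Answer: 216.14

Derivation:
After 1 (month_end (apply 2% monthly interest)): balance=$2040.00 total_interest=$40.00
After 2 (withdraw($100)): balance=$1940.00 total_interest=$40.00
After 3 (month_end (apply 2% monthly interest)): balance=$1978.80 total_interest=$78.80
After 4 (deposit($200)): balance=$2178.80 total_interest=$78.80
After 5 (month_end (apply 2% monthly interest)): balance=$2222.37 total_interest=$122.37
After 6 (month_end (apply 2% monthly interest)): balance=$2266.81 total_interest=$166.81
After 7 (deposit($200)): balance=$2466.81 total_interest=$166.81
After 8 (month_end (apply 2% monthly interest)): balance=$2516.14 total_interest=$216.14
After 9 (deposit($100)): balance=$2616.14 total_interest=$216.14
After 10 (deposit($500)): balance=$3116.14 total_interest=$216.14
After 11 (deposit($1000)): balance=$4116.14 total_interest=$216.14
After 12 (deposit($200)): balance=$4316.14 total_interest=$216.14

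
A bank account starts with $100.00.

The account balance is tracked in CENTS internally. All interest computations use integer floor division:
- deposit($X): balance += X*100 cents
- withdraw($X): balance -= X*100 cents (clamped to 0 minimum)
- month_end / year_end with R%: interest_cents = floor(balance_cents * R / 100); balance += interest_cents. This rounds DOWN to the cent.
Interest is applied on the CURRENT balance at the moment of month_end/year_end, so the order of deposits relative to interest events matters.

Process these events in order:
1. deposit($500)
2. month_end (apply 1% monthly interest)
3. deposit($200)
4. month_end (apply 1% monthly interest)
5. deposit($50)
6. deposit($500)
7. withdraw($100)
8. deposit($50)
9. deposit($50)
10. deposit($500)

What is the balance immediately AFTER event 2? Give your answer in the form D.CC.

After 1 (deposit($500)): balance=$600.00 total_interest=$0.00
After 2 (month_end (apply 1% monthly interest)): balance=$606.00 total_interest=$6.00

Answer: 606.00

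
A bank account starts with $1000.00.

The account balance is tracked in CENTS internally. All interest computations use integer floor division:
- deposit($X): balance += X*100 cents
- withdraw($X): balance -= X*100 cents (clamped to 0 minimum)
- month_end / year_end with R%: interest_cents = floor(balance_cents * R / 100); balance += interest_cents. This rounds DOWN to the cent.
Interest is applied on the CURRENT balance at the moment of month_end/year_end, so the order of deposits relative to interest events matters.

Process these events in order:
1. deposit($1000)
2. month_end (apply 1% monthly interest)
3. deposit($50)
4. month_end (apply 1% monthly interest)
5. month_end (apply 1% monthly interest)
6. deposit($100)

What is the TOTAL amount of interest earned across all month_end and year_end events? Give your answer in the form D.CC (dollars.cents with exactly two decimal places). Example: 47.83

Answer: 61.60

Derivation:
After 1 (deposit($1000)): balance=$2000.00 total_interest=$0.00
After 2 (month_end (apply 1% monthly interest)): balance=$2020.00 total_interest=$20.00
After 3 (deposit($50)): balance=$2070.00 total_interest=$20.00
After 4 (month_end (apply 1% monthly interest)): balance=$2090.70 total_interest=$40.70
After 5 (month_end (apply 1% monthly interest)): balance=$2111.60 total_interest=$61.60
After 6 (deposit($100)): balance=$2211.60 total_interest=$61.60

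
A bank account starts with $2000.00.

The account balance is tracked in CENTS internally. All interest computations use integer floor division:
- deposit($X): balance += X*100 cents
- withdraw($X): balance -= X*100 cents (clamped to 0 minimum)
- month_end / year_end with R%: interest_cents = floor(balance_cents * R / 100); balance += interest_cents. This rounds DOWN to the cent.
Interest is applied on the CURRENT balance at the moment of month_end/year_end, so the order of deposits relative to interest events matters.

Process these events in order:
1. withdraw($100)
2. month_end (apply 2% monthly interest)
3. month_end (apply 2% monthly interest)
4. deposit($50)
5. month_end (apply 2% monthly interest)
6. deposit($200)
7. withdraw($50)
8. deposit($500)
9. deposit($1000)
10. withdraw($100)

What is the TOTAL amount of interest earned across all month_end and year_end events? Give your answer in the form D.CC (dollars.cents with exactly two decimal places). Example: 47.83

Answer: 117.29

Derivation:
After 1 (withdraw($100)): balance=$1900.00 total_interest=$0.00
After 2 (month_end (apply 2% monthly interest)): balance=$1938.00 total_interest=$38.00
After 3 (month_end (apply 2% monthly interest)): balance=$1976.76 total_interest=$76.76
After 4 (deposit($50)): balance=$2026.76 total_interest=$76.76
After 5 (month_end (apply 2% monthly interest)): balance=$2067.29 total_interest=$117.29
After 6 (deposit($200)): balance=$2267.29 total_interest=$117.29
After 7 (withdraw($50)): balance=$2217.29 total_interest=$117.29
After 8 (deposit($500)): balance=$2717.29 total_interest=$117.29
After 9 (deposit($1000)): balance=$3717.29 total_interest=$117.29
After 10 (withdraw($100)): balance=$3617.29 total_interest=$117.29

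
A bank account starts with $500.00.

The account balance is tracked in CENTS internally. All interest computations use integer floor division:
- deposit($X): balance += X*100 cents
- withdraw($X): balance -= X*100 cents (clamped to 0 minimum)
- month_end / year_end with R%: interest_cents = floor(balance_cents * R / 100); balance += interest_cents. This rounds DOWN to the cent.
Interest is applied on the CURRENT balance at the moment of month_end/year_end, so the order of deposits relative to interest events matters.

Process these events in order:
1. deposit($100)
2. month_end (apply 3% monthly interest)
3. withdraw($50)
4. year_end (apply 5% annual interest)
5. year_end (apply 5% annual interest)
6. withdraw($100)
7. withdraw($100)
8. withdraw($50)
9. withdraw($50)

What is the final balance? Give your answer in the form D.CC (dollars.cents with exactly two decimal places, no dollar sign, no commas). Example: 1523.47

Answer: 326.22

Derivation:
After 1 (deposit($100)): balance=$600.00 total_interest=$0.00
After 2 (month_end (apply 3% monthly interest)): balance=$618.00 total_interest=$18.00
After 3 (withdraw($50)): balance=$568.00 total_interest=$18.00
After 4 (year_end (apply 5% annual interest)): balance=$596.40 total_interest=$46.40
After 5 (year_end (apply 5% annual interest)): balance=$626.22 total_interest=$76.22
After 6 (withdraw($100)): balance=$526.22 total_interest=$76.22
After 7 (withdraw($100)): balance=$426.22 total_interest=$76.22
After 8 (withdraw($50)): balance=$376.22 total_interest=$76.22
After 9 (withdraw($50)): balance=$326.22 total_interest=$76.22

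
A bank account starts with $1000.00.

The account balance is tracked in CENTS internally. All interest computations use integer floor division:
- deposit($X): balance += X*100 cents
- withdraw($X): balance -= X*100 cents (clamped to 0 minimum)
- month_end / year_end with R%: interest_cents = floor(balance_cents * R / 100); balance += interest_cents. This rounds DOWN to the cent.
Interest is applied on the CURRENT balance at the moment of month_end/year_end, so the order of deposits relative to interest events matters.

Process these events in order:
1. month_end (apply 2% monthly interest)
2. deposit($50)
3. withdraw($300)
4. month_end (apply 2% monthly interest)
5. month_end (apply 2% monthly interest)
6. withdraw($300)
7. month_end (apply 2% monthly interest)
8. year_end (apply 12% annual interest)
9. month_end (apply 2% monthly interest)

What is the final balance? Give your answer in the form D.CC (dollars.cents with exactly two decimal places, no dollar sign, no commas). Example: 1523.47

After 1 (month_end (apply 2% monthly interest)): balance=$1020.00 total_interest=$20.00
After 2 (deposit($50)): balance=$1070.00 total_interest=$20.00
After 3 (withdraw($300)): balance=$770.00 total_interest=$20.00
After 4 (month_end (apply 2% monthly interest)): balance=$785.40 total_interest=$35.40
After 5 (month_end (apply 2% monthly interest)): balance=$801.10 total_interest=$51.10
After 6 (withdraw($300)): balance=$501.10 total_interest=$51.10
After 7 (month_end (apply 2% monthly interest)): balance=$511.12 total_interest=$61.12
After 8 (year_end (apply 12% annual interest)): balance=$572.45 total_interest=$122.45
After 9 (month_end (apply 2% monthly interest)): balance=$583.89 total_interest=$133.89

Answer: 583.89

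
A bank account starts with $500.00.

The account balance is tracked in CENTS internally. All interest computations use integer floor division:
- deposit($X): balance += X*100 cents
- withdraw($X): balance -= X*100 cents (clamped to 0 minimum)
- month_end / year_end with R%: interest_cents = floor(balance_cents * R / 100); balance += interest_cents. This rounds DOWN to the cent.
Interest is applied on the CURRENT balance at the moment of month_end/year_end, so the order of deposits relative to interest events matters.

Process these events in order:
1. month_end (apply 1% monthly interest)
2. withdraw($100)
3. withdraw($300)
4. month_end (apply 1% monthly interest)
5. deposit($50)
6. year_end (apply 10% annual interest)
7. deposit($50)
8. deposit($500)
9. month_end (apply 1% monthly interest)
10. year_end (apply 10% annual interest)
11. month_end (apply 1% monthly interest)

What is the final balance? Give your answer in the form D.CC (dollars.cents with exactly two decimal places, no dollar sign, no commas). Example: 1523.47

Answer: 809.75

Derivation:
After 1 (month_end (apply 1% monthly interest)): balance=$505.00 total_interest=$5.00
After 2 (withdraw($100)): balance=$405.00 total_interest=$5.00
After 3 (withdraw($300)): balance=$105.00 total_interest=$5.00
After 4 (month_end (apply 1% monthly interest)): balance=$106.05 total_interest=$6.05
After 5 (deposit($50)): balance=$156.05 total_interest=$6.05
After 6 (year_end (apply 10% annual interest)): balance=$171.65 total_interest=$21.65
After 7 (deposit($50)): balance=$221.65 total_interest=$21.65
After 8 (deposit($500)): balance=$721.65 total_interest=$21.65
After 9 (month_end (apply 1% monthly interest)): balance=$728.86 total_interest=$28.86
After 10 (year_end (apply 10% annual interest)): balance=$801.74 total_interest=$101.74
After 11 (month_end (apply 1% monthly interest)): balance=$809.75 total_interest=$109.75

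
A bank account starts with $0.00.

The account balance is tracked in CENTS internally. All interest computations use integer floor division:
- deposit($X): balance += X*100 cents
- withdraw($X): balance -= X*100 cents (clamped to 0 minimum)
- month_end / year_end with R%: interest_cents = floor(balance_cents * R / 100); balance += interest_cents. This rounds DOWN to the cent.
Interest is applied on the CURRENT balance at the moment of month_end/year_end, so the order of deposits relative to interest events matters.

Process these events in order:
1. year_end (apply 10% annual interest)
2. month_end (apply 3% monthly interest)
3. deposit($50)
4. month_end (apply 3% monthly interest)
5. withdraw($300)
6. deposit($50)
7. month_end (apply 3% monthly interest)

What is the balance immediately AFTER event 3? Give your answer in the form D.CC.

Answer: 50.00

Derivation:
After 1 (year_end (apply 10% annual interest)): balance=$0.00 total_interest=$0.00
After 2 (month_end (apply 3% monthly interest)): balance=$0.00 total_interest=$0.00
After 3 (deposit($50)): balance=$50.00 total_interest=$0.00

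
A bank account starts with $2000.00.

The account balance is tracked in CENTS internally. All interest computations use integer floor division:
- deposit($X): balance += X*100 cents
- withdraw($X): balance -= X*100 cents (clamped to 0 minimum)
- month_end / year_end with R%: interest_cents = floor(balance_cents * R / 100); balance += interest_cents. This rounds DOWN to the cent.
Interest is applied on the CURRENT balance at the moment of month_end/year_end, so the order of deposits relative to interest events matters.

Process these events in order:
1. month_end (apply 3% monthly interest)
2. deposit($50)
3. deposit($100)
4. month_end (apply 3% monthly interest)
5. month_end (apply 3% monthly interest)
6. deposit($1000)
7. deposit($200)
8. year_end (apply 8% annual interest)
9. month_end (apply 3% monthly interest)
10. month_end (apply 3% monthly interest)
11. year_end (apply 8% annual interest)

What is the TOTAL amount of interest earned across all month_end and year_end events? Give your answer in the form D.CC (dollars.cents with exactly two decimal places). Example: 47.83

After 1 (month_end (apply 3% monthly interest)): balance=$2060.00 total_interest=$60.00
After 2 (deposit($50)): balance=$2110.00 total_interest=$60.00
After 3 (deposit($100)): balance=$2210.00 total_interest=$60.00
After 4 (month_end (apply 3% monthly interest)): balance=$2276.30 total_interest=$126.30
After 5 (month_end (apply 3% monthly interest)): balance=$2344.58 total_interest=$194.58
After 6 (deposit($1000)): balance=$3344.58 total_interest=$194.58
After 7 (deposit($200)): balance=$3544.58 total_interest=$194.58
After 8 (year_end (apply 8% annual interest)): balance=$3828.14 total_interest=$478.14
After 9 (month_end (apply 3% monthly interest)): balance=$3942.98 total_interest=$592.98
After 10 (month_end (apply 3% monthly interest)): balance=$4061.26 total_interest=$711.26
After 11 (year_end (apply 8% annual interest)): balance=$4386.16 total_interest=$1036.16

Answer: 1036.16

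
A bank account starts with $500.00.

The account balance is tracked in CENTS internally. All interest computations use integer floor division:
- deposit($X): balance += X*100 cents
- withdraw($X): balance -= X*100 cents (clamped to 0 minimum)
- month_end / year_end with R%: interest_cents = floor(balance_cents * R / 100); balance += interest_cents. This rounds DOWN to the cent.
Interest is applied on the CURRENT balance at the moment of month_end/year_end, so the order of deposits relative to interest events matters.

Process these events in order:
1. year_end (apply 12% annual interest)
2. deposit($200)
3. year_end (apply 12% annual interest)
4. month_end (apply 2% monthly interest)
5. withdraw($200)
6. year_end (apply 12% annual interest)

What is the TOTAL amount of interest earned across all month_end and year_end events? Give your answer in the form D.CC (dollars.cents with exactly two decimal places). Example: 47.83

After 1 (year_end (apply 12% annual interest)): balance=$560.00 total_interest=$60.00
After 2 (deposit($200)): balance=$760.00 total_interest=$60.00
After 3 (year_end (apply 12% annual interest)): balance=$851.20 total_interest=$151.20
After 4 (month_end (apply 2% monthly interest)): balance=$868.22 total_interest=$168.22
After 5 (withdraw($200)): balance=$668.22 total_interest=$168.22
After 6 (year_end (apply 12% annual interest)): balance=$748.40 total_interest=$248.40

Answer: 248.40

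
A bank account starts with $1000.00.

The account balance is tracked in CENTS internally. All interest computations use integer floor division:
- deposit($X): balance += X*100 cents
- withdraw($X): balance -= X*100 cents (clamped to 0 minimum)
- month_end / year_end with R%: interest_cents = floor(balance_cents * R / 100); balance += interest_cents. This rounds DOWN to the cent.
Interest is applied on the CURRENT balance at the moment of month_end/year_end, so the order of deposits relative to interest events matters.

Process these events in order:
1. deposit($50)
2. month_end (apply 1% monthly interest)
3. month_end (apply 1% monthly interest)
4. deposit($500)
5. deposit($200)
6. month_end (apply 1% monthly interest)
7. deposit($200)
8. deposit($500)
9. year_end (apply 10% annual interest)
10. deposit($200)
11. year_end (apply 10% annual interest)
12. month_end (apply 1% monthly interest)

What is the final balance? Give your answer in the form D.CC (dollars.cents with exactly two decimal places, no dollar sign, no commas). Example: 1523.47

After 1 (deposit($50)): balance=$1050.00 total_interest=$0.00
After 2 (month_end (apply 1% monthly interest)): balance=$1060.50 total_interest=$10.50
After 3 (month_end (apply 1% monthly interest)): balance=$1071.10 total_interest=$21.10
After 4 (deposit($500)): balance=$1571.10 total_interest=$21.10
After 5 (deposit($200)): balance=$1771.10 total_interest=$21.10
After 6 (month_end (apply 1% monthly interest)): balance=$1788.81 total_interest=$38.81
After 7 (deposit($200)): balance=$1988.81 total_interest=$38.81
After 8 (deposit($500)): balance=$2488.81 total_interest=$38.81
After 9 (year_end (apply 10% annual interest)): balance=$2737.69 total_interest=$287.69
After 10 (deposit($200)): balance=$2937.69 total_interest=$287.69
After 11 (year_end (apply 10% annual interest)): balance=$3231.45 total_interest=$581.45
After 12 (month_end (apply 1% monthly interest)): balance=$3263.76 total_interest=$613.76

Answer: 3263.76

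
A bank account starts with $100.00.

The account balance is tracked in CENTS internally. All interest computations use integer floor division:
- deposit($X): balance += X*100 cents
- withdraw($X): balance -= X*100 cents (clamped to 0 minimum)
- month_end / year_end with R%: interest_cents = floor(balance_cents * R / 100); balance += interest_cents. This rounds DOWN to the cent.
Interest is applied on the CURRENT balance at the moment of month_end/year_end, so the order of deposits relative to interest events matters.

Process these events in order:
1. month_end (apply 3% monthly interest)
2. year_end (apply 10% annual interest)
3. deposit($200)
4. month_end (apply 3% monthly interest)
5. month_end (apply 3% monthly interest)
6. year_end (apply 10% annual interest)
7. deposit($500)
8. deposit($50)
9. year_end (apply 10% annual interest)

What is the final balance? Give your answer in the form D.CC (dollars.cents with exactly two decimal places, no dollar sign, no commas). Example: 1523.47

After 1 (month_end (apply 3% monthly interest)): balance=$103.00 total_interest=$3.00
After 2 (year_end (apply 10% annual interest)): balance=$113.30 total_interest=$13.30
After 3 (deposit($200)): balance=$313.30 total_interest=$13.30
After 4 (month_end (apply 3% monthly interest)): balance=$322.69 total_interest=$22.69
After 5 (month_end (apply 3% monthly interest)): balance=$332.37 total_interest=$32.37
After 6 (year_end (apply 10% annual interest)): balance=$365.60 total_interest=$65.60
After 7 (deposit($500)): balance=$865.60 total_interest=$65.60
After 8 (deposit($50)): balance=$915.60 total_interest=$65.60
After 9 (year_end (apply 10% annual interest)): balance=$1007.16 total_interest=$157.16

Answer: 1007.16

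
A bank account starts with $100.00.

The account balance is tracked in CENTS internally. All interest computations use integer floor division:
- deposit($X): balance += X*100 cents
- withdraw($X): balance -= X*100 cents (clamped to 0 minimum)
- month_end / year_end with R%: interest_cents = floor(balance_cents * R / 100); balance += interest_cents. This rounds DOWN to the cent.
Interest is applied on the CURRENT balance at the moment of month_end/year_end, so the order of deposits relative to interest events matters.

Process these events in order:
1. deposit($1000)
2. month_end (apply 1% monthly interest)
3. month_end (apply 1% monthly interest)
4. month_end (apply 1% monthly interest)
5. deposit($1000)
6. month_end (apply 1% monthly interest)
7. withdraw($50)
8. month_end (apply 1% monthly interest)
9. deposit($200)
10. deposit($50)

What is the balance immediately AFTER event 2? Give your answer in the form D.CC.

Answer: 1111.00

Derivation:
After 1 (deposit($1000)): balance=$1100.00 total_interest=$0.00
After 2 (month_end (apply 1% monthly interest)): balance=$1111.00 total_interest=$11.00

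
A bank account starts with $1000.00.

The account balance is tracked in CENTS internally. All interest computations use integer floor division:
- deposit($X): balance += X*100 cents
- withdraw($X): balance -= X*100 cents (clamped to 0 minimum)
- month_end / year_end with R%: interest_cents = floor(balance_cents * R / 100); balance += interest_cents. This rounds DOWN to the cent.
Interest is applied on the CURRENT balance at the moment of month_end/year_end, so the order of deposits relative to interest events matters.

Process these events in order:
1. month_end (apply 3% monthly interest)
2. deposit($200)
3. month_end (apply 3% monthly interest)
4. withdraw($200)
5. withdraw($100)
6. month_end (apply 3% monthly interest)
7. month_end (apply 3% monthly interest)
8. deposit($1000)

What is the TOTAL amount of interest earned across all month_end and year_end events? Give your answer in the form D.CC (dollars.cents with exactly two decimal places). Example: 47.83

After 1 (month_end (apply 3% monthly interest)): balance=$1030.00 total_interest=$30.00
After 2 (deposit($200)): balance=$1230.00 total_interest=$30.00
After 3 (month_end (apply 3% monthly interest)): balance=$1266.90 total_interest=$66.90
After 4 (withdraw($200)): balance=$1066.90 total_interest=$66.90
After 5 (withdraw($100)): balance=$966.90 total_interest=$66.90
After 6 (month_end (apply 3% monthly interest)): balance=$995.90 total_interest=$95.90
After 7 (month_end (apply 3% monthly interest)): balance=$1025.77 total_interest=$125.77
After 8 (deposit($1000)): balance=$2025.77 total_interest=$125.77

Answer: 125.77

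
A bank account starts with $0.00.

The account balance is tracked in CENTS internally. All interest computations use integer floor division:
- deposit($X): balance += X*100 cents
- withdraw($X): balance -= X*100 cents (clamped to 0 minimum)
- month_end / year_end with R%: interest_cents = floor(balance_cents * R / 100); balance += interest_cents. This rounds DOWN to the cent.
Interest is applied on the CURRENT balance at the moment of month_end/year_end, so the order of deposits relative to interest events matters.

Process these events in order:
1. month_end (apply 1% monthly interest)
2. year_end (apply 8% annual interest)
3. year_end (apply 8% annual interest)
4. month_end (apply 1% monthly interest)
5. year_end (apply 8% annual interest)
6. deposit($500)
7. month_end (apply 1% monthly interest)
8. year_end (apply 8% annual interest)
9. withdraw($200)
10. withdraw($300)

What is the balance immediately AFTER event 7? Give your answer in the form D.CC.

After 1 (month_end (apply 1% monthly interest)): balance=$0.00 total_interest=$0.00
After 2 (year_end (apply 8% annual interest)): balance=$0.00 total_interest=$0.00
After 3 (year_end (apply 8% annual interest)): balance=$0.00 total_interest=$0.00
After 4 (month_end (apply 1% monthly interest)): balance=$0.00 total_interest=$0.00
After 5 (year_end (apply 8% annual interest)): balance=$0.00 total_interest=$0.00
After 6 (deposit($500)): balance=$500.00 total_interest=$0.00
After 7 (month_end (apply 1% monthly interest)): balance=$505.00 total_interest=$5.00

Answer: 505.00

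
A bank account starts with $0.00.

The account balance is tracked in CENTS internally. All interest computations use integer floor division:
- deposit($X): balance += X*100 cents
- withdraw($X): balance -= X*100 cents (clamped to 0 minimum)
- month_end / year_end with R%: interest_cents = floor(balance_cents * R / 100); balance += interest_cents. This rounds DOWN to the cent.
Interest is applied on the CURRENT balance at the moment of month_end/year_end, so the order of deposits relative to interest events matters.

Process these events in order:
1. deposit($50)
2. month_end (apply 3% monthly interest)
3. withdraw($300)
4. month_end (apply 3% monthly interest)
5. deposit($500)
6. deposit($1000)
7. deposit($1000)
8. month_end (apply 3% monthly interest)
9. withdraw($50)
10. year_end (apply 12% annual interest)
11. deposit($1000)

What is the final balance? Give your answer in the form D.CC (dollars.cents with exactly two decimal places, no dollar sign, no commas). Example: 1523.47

Answer: 3828.00

Derivation:
After 1 (deposit($50)): balance=$50.00 total_interest=$0.00
After 2 (month_end (apply 3% monthly interest)): balance=$51.50 total_interest=$1.50
After 3 (withdraw($300)): balance=$0.00 total_interest=$1.50
After 4 (month_end (apply 3% monthly interest)): balance=$0.00 total_interest=$1.50
After 5 (deposit($500)): balance=$500.00 total_interest=$1.50
After 6 (deposit($1000)): balance=$1500.00 total_interest=$1.50
After 7 (deposit($1000)): balance=$2500.00 total_interest=$1.50
After 8 (month_end (apply 3% monthly interest)): balance=$2575.00 total_interest=$76.50
After 9 (withdraw($50)): balance=$2525.00 total_interest=$76.50
After 10 (year_end (apply 12% annual interest)): balance=$2828.00 total_interest=$379.50
After 11 (deposit($1000)): balance=$3828.00 total_interest=$379.50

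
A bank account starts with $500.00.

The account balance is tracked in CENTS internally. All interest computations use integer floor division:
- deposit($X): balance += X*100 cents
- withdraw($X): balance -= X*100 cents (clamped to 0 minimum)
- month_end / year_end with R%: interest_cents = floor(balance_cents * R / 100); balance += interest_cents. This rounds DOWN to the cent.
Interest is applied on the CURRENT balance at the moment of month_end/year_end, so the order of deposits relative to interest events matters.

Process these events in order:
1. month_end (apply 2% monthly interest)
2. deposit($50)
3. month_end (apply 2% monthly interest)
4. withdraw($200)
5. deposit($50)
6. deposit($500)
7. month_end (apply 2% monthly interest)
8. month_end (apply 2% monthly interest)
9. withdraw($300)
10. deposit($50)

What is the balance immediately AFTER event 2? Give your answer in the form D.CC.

After 1 (month_end (apply 2% monthly interest)): balance=$510.00 total_interest=$10.00
After 2 (deposit($50)): balance=$560.00 total_interest=$10.00

Answer: 560.00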